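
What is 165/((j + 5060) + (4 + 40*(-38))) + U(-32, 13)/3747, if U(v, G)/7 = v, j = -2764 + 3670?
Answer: -75709/3334830 ≈ -0.022703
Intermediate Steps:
j = 906
U(v, G) = 7*v
165/((j + 5060) + (4 + 40*(-38))) + U(-32, 13)/3747 = 165/((906 + 5060) + (4 + 40*(-38))) + (7*(-32))/3747 = 165/(5966 + (4 - 1520)) - 224*1/3747 = 165/(5966 - 1516) - 224/3747 = 165/4450 - 224/3747 = 165*(1/4450) - 224/3747 = 33/890 - 224/3747 = -75709/3334830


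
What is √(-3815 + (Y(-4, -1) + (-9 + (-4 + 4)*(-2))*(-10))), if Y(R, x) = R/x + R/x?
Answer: 3*I*√413 ≈ 60.967*I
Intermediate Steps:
Y(R, x) = 2*R/x
√(-3815 + (Y(-4, -1) + (-9 + (-4 + 4)*(-2))*(-10))) = √(-3815 + (2*(-4)/(-1) + (-9 + (-4 + 4)*(-2))*(-10))) = √(-3815 + (2*(-4)*(-1) + (-9 + 0*(-2))*(-10))) = √(-3815 + (8 + (-9 + 0)*(-10))) = √(-3815 + (8 - 9*(-10))) = √(-3815 + (8 + 90)) = √(-3815 + 98) = √(-3717) = 3*I*√413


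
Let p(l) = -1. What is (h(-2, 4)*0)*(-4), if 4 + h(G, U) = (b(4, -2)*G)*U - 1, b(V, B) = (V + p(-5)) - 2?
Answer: 0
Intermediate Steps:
b(V, B) = -3 + V (b(V, B) = (V - 1) - 2 = (-1 + V) - 2 = -3 + V)
h(G, U) = -5 + G*U (h(G, U) = -4 + (((-3 + 4)*G)*U - 1) = -4 + ((1*G)*U - 1) = -4 + (G*U - 1) = -4 + (-1 + G*U) = -5 + G*U)
(h(-2, 4)*0)*(-4) = ((-5 - 2*4)*0)*(-4) = ((-5 - 8)*0)*(-4) = -13*0*(-4) = 0*(-4) = 0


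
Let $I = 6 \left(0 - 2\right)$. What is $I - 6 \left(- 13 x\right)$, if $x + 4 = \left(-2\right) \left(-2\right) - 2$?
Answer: $-168$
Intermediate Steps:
$x = -2$ ($x = -4 - -2 = -4 + \left(4 - 2\right) = -4 + 2 = -2$)
$I = -12$ ($I = 6 \left(-2\right) = -12$)
$I - 6 \left(- 13 x\right) = -12 - 6 \left(\left(-13\right) \left(-2\right)\right) = -12 - 156 = -168$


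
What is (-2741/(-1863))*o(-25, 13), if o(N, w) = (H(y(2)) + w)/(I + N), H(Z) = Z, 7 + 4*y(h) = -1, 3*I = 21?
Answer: -30151/33534 ≈ -0.89912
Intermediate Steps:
I = 7 (I = (⅓)*21 = 7)
y(h) = -2 (y(h) = -7/4 + (¼)*(-1) = -7/4 - ¼ = -2)
o(N, w) = (-2 + w)/(7 + N)
(-2741/(-1863))*o(-25, 13) = (-2741/(-1863))*((-2 + 13)/(7 - 25)) = (-2741*(-1/1863))*(11/(-18)) = 2741*(-1/18*11)/1863 = (2741/1863)*(-11/18) = -30151/33534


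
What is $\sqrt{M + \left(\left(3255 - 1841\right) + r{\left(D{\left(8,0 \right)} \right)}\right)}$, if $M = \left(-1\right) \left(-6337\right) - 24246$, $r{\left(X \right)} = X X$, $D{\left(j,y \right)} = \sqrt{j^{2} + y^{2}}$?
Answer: $i \sqrt{16431} \approx 128.18 i$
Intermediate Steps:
$r{\left(X \right)} = X^{2}$
$M = -17909$ ($M = 6337 - 24246 = -17909$)
$\sqrt{M + \left(\left(3255 - 1841\right) + r{\left(D{\left(8,0 \right)} \right)}\right)} = \sqrt{-17909 + \left(\left(3255 - 1841\right) + \left(\sqrt{8^{2} + 0^{2}}\right)^{2}\right)} = \sqrt{-17909 + \left(1414 + \left(\sqrt{64 + 0}\right)^{2}\right)} = \sqrt{-17909 + \left(1414 + \left(\sqrt{64}\right)^{2}\right)} = \sqrt{-17909 + \left(1414 + 8^{2}\right)} = \sqrt{-17909 + \left(1414 + 64\right)} = \sqrt{-17909 + 1478} = \sqrt{-16431} = i \sqrt{16431}$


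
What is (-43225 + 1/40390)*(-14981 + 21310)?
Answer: -11049533693421/40390 ≈ -2.7357e+8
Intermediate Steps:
(-43225 + 1/40390)*(-14981 + 21310) = (-43225 + 1/40390)*6329 = -1745857749/40390*6329 = -11049533693421/40390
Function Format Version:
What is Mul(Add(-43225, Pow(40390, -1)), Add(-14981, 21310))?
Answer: Rational(-11049533693421, 40390) ≈ -2.7357e+8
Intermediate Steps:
Mul(Add(-43225, Pow(40390, -1)), Add(-14981, 21310)) = Mul(Add(-43225, Rational(1, 40390)), 6329) = Mul(Rational(-1745857749, 40390), 6329) = Rational(-11049533693421, 40390)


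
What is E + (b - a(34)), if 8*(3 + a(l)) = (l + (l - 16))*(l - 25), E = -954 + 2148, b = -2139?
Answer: -2001/2 ≈ -1000.5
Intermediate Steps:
E = 1194
a(l) = -3 + (-25 + l)*(-16 + 2*l)/8 (a(l) = -3 + ((l + (l - 16))*(l - 25))/8 = -3 + ((l + (-16 + l))*(-25 + l))/8 = -3 + ((-16 + 2*l)*(-25 + l))/8 = -3 + ((-25 + l)*(-16 + 2*l))/8 = -3 + (-25 + l)*(-16 + 2*l)/8)
E + (b - a(34)) = 1194 + (-2139 - (47 - 33/4*34 + (1/4)*34**2)) = 1194 + (-2139 - (47 - 561/2 + (1/4)*1156)) = 1194 + (-2139 - (47 - 561/2 + 289)) = 1194 + (-2139 - 1*111/2) = 1194 + (-2139 - 111/2) = 1194 - 4389/2 = -2001/2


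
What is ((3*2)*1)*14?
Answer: 84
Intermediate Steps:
((3*2)*1)*14 = (6*1)*14 = 6*14 = 84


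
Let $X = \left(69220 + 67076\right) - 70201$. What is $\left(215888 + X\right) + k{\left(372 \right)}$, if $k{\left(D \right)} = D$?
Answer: $282355$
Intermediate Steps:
$X = 66095$ ($X = 136296 - 70201 = 66095$)
$\left(215888 + X\right) + k{\left(372 \right)} = \left(215888 + 66095\right) + 372 = 281983 + 372 = 282355$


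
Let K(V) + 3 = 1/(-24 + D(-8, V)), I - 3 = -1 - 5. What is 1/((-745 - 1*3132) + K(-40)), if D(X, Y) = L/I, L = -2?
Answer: -70/271603 ≈ -0.00025773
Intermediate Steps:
I = -3 (I = 3 + (-1 - 5) = 3 - 6 = -3)
D(X, Y) = ⅔ (D(X, Y) = -2/(-3) = -2*(-⅓) = ⅔)
K(V) = -213/70 (K(V) = -3 + 1/(-24 + ⅔) = -3 + 1/(-70/3) = -3 - 3/70 = -213/70)
1/((-745 - 1*3132) + K(-40)) = 1/((-745 - 1*3132) - 213/70) = 1/((-745 - 3132) - 213/70) = 1/(-3877 - 213/70) = 1/(-271603/70) = -70/271603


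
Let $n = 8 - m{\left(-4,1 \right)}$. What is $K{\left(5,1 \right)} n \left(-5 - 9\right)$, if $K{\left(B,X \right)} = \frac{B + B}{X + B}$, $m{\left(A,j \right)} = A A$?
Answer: $\frac{560}{3} \approx 186.67$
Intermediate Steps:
$m{\left(A,j \right)} = A^{2}$
$K{\left(B,X \right)} = \frac{2 B}{B + X}$
$n = -8$ ($n = 8 - \left(-4\right)^{2} = 8 - 16 = -8$)
$K{\left(5,1 \right)} n \left(-5 - 9\right) = 2 \cdot 5 \frac{1}{5 + 1} \left(-8\right) \left(-5 - 9\right) = 2 \cdot 5 \cdot \frac{1}{6} \left(-8\right) \left(-5 - 9\right) = 2 \cdot 5 \cdot \frac{1}{6} \left(-8\right) \left(-14\right) = \frac{5}{3} \left(-8\right) \left(-14\right) = \left(- \frac{40}{3}\right) \left(-14\right) = \frac{560}{3}$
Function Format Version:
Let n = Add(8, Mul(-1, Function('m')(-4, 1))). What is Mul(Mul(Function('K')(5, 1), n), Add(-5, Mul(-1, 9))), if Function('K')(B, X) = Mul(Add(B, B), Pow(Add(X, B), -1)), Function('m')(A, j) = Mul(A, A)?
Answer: Rational(560, 3) ≈ 186.67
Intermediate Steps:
Function('m')(A, j) = Pow(A, 2)
Function('K')(B, X) = Mul(2, B, Pow(Add(B, X), -1)) (Function('K')(B, X) = Mul(Mul(2, B), Pow(Add(B, X), -1)) = Mul(2, B, Pow(Add(B, X), -1)))
n = -8 (n = Add(8, Mul(-1, Pow(-4, 2))) = Add(8, Mul(-1, 16)) = Add(8, -16) = -8)
Mul(Mul(Function('K')(5, 1), n), Add(-5, Mul(-1, 9))) = Mul(Mul(Mul(2, 5, Pow(Add(5, 1), -1)), -8), Add(-5, Mul(-1, 9))) = Mul(Mul(Mul(2, 5, Pow(6, -1)), -8), Add(-5, -9)) = Mul(Mul(Mul(2, 5, Rational(1, 6)), -8), -14) = Mul(Mul(Rational(5, 3), -8), -14) = Mul(Rational(-40, 3), -14) = Rational(560, 3)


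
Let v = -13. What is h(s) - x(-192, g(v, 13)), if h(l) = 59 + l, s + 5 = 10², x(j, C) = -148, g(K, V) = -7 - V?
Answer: 302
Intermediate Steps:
s = 95 (s = -5 + 10² = -5 + 100 = 95)
h(s) - x(-192, g(v, 13)) = (59 + 95) - 1*(-148) = 154 + 148 = 302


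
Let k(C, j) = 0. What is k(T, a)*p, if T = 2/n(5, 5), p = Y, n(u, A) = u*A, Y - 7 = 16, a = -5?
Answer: 0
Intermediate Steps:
Y = 23 (Y = 7 + 16 = 23)
n(u, A) = A*u
p = 23
T = 2/25 (T = 2/((5*5)) = 2/25 ≈ 0.080000)
k(T, a)*p = 0*23 = 0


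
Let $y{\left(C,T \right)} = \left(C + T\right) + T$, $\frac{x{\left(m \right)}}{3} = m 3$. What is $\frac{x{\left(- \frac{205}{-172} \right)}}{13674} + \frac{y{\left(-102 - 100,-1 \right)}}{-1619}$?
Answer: $\frac{160926789}{1269257144} \approx 0.12679$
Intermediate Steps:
$x{\left(m \right)} = 9 m$ ($x{\left(m \right)} = 3 m 3 = 3 \cdot 3 m = 9 m$)
$y{\left(C,T \right)} = C + 2 T$
$\frac{x{\left(- \frac{205}{-172} \right)}}{13674} + \frac{y{\left(-102 - 100,-1 \right)}}{-1619} = \frac{9 \left(- \frac{205}{-172}\right)}{13674} + \frac{\left(-102 - 100\right) + 2 \left(-1\right)}{-1619} = 9 \left(\left(-205\right) \left(- \frac{1}{172}\right)\right) \frac{1}{13674} + \left(-202 - 2\right) \left(- \frac{1}{1619}\right) = 9 \cdot \frac{205}{172} \cdot \frac{1}{13674} - - \frac{204}{1619} = \frac{1845}{172} \cdot \frac{1}{13674} + \frac{204}{1619} = \frac{615}{783976} + \frac{204}{1619} = \frac{160926789}{1269257144}$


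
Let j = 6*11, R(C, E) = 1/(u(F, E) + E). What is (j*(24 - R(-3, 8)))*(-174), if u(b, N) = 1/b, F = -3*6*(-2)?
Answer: -79239600/289 ≈ -2.7419e+5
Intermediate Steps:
F = 36 (F = -18*(-2) = 36)
R(C, E) = 1/(1/36 + E)
j = 66
(j*(24 - R(-3, 8)))*(-174) = (66*(24 - 36/(1 + 36*8)))*(-174) = (66*(24 - 36/(1 + 288)))*(-174) = (66*(24 - 36/289))*(-174) = (66*(6900/289))*(-174) = (455400/289)*(-174) = -79239600/289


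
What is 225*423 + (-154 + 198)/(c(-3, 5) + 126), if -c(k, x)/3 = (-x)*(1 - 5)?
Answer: 285527/3 ≈ 95176.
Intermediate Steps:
c(k, x) = -12*x (c(k, x) = -3*(-x)*(1 - 5) = -3*(-x)*(-4) = -12*x)
225*423 + (-154 + 198)/(c(-3, 5) + 126) = 225*423 + (-154 + 198)/(-12*5 + 126) = 95175 + 44/(-60 + 126) = 95175 + 44/66 = 95175 + 44*(1/66) = 95175 + ⅔ = 285527/3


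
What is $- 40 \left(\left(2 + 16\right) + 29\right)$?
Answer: $-1880$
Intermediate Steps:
$- 40 \left(\left(2 + 16\right) + 29\right) = - 40 \left(18 + 29\right) = \left(-40\right) 47 = -1880$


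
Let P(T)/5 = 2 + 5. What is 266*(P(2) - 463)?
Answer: -113848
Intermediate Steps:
P(T) = 35 (P(T) = 5*(2 + 5) = 5*7 = 35)
266*(P(2) - 463) = 266*(35 - 463) = 266*(-428) = -113848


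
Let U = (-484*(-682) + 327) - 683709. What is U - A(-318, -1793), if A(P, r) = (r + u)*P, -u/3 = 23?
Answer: -945410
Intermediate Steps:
u = -69 (u = -3*23 = -69)
A(P, r) = P*(-69 + r) (A(P, r) = (r - 69)*P = (-69 + r)*P = P*(-69 + r))
U = -353294 (U = (330088 + 327) - 683709 = 330415 - 683709 = -353294)
U - A(-318, -1793) = -353294 - (-318)*(-69 - 1793) = -353294 - (-318)*(-1862) = -353294 - 1*592116 = -353294 - 592116 = -945410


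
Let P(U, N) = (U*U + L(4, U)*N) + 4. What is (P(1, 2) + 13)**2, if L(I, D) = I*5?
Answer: 3364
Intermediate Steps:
L(I, D) = 5*I
P(U, N) = 4 + U**2 + 20*N (P(U, N) = (U*U + (5*4)*N) + 4 = (U**2 + 20*N) + 4 = 4 + U**2 + 20*N)
(P(1, 2) + 13)**2 = ((4 + 1**2 + 20*2) + 13)**2 = ((4 + 1 + 40) + 13)**2 = (45 + 13)**2 = 58**2 = 3364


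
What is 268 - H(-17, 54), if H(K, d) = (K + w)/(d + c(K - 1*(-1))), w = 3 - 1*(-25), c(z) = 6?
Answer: 16069/60 ≈ 267.82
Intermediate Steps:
w = 28 (w = 3 + 25 = 28)
H(K, d) = (28 + K)/(6 + d) (H(K, d) = (K + 28)/(d + 6) = (28 + K)/(6 + d))
268 - H(-17, 54) = 268 - (28 - 17)/(6 + 54) = 268 - 11/60 = 16069/60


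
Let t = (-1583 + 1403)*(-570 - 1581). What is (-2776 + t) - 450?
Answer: 383954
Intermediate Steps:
t = 387180 (t = -180*(-2151) = 387180)
(-2776 + t) - 450 = (-2776 + 387180) - 450 = 384404 - 450 = 383954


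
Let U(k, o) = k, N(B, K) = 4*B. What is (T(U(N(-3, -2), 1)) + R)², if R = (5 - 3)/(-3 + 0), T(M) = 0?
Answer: 4/9 ≈ 0.44444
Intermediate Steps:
R = -⅔ (R = 2/(-3) = 2*(-⅓) = -⅔ ≈ -0.66667)
(T(U(N(-3, -2), 1)) + R)² = (0 - ⅔)² = (-⅔)² = 4/9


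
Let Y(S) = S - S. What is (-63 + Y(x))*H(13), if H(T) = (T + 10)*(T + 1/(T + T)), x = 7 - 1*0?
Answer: -491211/26 ≈ -18893.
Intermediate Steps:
x = 7 (x = 7 + 0 = 7)
H(T) = (10 + T)*(T + 1/(2*T))
Y(S) = 0
(-63 + Y(x))*H(13) = (-63 + 0)*(1/2 + 13**2 + 5/13 + 10*13) = -63*(1/2 + 169 + 5*(1/13) + 130) = -63*(1/2 + 169 + 5/13 + 130) = -63*7797/26 = -491211/26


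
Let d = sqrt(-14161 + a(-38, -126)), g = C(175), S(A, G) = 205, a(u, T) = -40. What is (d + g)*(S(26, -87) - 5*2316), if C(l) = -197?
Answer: 2240875 - 11375*I*sqrt(14201) ≈ 2.2409e+6 - 1.3555e+6*I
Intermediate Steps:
g = -197
d = I*sqrt(14201) (d = sqrt(-14161 - 40) = sqrt(-14201) = I*sqrt(14201) ≈ 119.17*I)
(d + g)*(S(26, -87) - 5*2316) = (I*sqrt(14201) - 197)*(205 - 5*2316) = (-197 + I*sqrt(14201))*(205 - 11580) = (-197 + I*sqrt(14201))*(-11375) = 2240875 - 11375*I*sqrt(14201)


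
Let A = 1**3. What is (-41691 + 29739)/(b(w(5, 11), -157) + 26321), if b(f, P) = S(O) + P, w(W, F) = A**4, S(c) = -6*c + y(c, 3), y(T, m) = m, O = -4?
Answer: -11952/26191 ≈ -0.45634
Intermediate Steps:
A = 1
S(c) = 3 - 6*c (S(c) = -6*c + 3 = 3 - 6*c)
w(W, F) = 1 (w(W, F) = 1**4 = 1)
b(f, P) = 27 + P (b(f, P) = (3 - 6*(-4)) + P = (3 + 24) + P = 27 + P)
(-41691 + 29739)/(b(w(5, 11), -157) + 26321) = (-41691 + 29739)/((27 - 157) + 26321) = -11952/(-130 + 26321) = -11952/26191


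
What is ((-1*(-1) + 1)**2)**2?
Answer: 16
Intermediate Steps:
((-1*(-1) + 1)**2)**2 = ((1 + 1)**2)**2 = (2**2)**2 = 4**2 = 16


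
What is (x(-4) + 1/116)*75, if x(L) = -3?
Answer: -26025/116 ≈ -224.35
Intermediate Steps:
(x(-4) + 1/116)*75 = (-3 + 1/116)*75 = -347/116*75 = -26025/116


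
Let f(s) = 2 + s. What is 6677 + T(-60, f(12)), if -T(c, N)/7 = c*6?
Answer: 9197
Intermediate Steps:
T(c, N) = -42*c (T(c, N) = -7*c*6 = -42*c)
6677 + T(-60, f(12)) = 6677 - 42*(-60) = 6677 + 2520 = 9197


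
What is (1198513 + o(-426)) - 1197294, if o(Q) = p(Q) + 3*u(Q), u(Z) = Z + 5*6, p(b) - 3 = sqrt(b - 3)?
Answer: 34 + I*sqrt(429) ≈ 34.0 + 20.712*I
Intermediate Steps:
p(b) = 3 + sqrt(-3 + b) (p(b) = 3 + sqrt(b - 3) = 3 + sqrt(-3 + b))
u(Z) = 30 + Z (u(Z) = Z + 30 = 30 + Z)
o(Q) = 93 + sqrt(-3 + Q) + 3*Q (o(Q) = (3 + sqrt(-3 + Q)) + 3*(30 + Q) = (3 + sqrt(-3 + Q)) + (90 + 3*Q) = 93 + sqrt(-3 + Q) + 3*Q)
(1198513 + o(-426)) - 1197294 = (1198513 + (93 + sqrt(-3 - 426) + 3*(-426))) - 1197294 = (1198513 + (93 + sqrt(-429) - 1278)) - 1197294 = (1198513 + (93 + I*sqrt(429) - 1278)) - 1197294 = (1198513 + (-1185 + I*sqrt(429))) - 1197294 = (1197328 + I*sqrt(429)) - 1197294 = 34 + I*sqrt(429)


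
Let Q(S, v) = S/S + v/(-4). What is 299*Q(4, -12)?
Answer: 1196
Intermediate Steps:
Q(S, v) = 1 - v/4 (Q(S, v) = 1 + v*(-¼) = 1 - v/4)
299*Q(4, -12) = 299*(1 - ¼*(-12)) = 299*(1 + 3) = 299*4 = 1196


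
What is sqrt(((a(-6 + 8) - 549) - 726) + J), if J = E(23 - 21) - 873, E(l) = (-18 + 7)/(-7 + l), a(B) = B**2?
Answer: I*sqrt(53545)/5 ≈ 46.28*I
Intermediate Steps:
E(l) = -11/(-7 + l)
J = -4354/5 (J = -11/(-7 + (23 - 21)) - 873 = -11/(-7 + 2) - 873 = -11/(-5) - 873 = -11*(-1/5) - 873 = 11/5 - 873 = -4354/5 ≈ -870.80)
sqrt(((a(-6 + 8) - 549) - 726) + J) = sqrt((((-6 + 8)**2 - 549) - 726) - 4354/5) = sqrt(((2**2 - 549) - 726) - 4354/5) = sqrt(((4 - 549) - 726) - 4354/5) = sqrt((-545 - 726) - 4354/5) = sqrt(-1271 - 4354/5) = sqrt(-10709/5) = I*sqrt(53545)/5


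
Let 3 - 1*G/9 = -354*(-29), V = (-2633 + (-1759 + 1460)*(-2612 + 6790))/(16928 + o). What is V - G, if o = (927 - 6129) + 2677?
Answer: 443036682/4801 ≈ 92280.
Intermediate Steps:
o = -2525 (o = -5202 + 2677 = -2525)
V = -417285/4801 (V = (-2633 + (-1759 + 1460)*(-2612 + 6790))/(16928 - 2525) = (-2633 - 299*4178)/14403 = (-2633 - 1249222)*(1/14403) = -1251855*1/14403 = -417285/4801 ≈ -86.916)
G = -92367 (G = 27 - (-3186)*(-29) = 27 - 9*10266 = 27 - 92394 = -92367)
V - G = -417285/4801 - 1*(-92367) = -417285/4801 + 92367 = 443036682/4801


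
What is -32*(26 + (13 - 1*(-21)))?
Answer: -1920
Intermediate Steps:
-32*(26 + (13 - 1*(-21))) = -32*(26 + (13 + 21)) = -32*(26 + 34) = -32*60 = -1920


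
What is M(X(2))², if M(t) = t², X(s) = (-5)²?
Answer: 390625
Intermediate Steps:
X(s) = 25
M(X(2))² = (25²)² = 625² = 390625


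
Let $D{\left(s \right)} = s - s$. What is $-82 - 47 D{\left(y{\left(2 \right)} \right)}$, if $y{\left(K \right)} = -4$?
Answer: $-82$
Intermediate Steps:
$D{\left(s \right)} = 0$
$-82 - 47 D{\left(y{\left(2 \right)} \right)} = -82 - 0 = -82 + 0 = -82$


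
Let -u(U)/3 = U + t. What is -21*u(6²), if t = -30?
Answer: 378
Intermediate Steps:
u(U) = 90 - 3*U (u(U) = -3*(U - 30) = -3*(-30 + U) = 90 - 3*U)
-21*u(6²) = -21*(90 - 3*6²) = -21*(90 - 3*36) = -21*(90 - 108) = -21*(-18) = 378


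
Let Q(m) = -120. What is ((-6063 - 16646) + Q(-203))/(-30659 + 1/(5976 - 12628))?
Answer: 151858508/203943669 ≈ 0.74461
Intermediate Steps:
((-6063 - 16646) + Q(-203))/(-30659 + 1/(5976 - 12628)) = ((-6063 - 16646) - 120)/(-30659 + 1/(5976 - 12628)) = (-22709 - 120)/(-30659 + 1/(-6652)) = -22829/(-30659 - 1/6652) = -22829/(-203943669/6652) = -22829*(-6652/203943669) = 151858508/203943669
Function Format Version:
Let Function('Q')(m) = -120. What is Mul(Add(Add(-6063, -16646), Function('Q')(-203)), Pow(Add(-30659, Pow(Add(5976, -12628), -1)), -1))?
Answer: Rational(151858508, 203943669) ≈ 0.74461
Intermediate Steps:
Mul(Add(Add(-6063, -16646), Function('Q')(-203)), Pow(Add(-30659, Pow(Add(5976, -12628), -1)), -1)) = Mul(Add(Add(-6063, -16646), -120), Pow(Add(-30659, Pow(Add(5976, -12628), -1)), -1)) = Mul(Add(-22709, -120), Pow(Add(-30659, Pow(-6652, -1)), -1)) = Mul(-22829, Pow(Add(-30659, Rational(-1, 6652)), -1)) = Mul(-22829, Pow(Rational(-203943669, 6652), -1)) = Mul(-22829, Rational(-6652, 203943669)) = Rational(151858508, 203943669)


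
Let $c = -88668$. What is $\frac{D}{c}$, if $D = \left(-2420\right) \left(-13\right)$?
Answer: $- \frac{7865}{22167} \approx -0.35481$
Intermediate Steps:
$D = 31460$
$\frac{D}{c} = \frac{31460}{-88668} = 31460 \left(- \frac{1}{88668}\right) = - \frac{7865}{22167}$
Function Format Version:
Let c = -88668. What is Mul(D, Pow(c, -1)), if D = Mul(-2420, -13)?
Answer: Rational(-7865, 22167) ≈ -0.35481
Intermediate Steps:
D = 31460
Mul(D, Pow(c, -1)) = Mul(31460, Pow(-88668, -1)) = Mul(31460, Rational(-1, 88668)) = Rational(-7865, 22167)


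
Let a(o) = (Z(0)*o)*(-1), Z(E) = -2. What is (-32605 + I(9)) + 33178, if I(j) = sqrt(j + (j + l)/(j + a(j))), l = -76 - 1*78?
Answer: 573 + 7*sqrt(6)/9 ≈ 574.91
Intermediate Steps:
l = -154 (l = -76 - 78 = -154)
a(o) = 2*o (a(o) = -2*o*(-1) = 2*o)
I(j) = sqrt(j + (-154 + j)/(3*j)) (I(j) = sqrt(j + (j - 154)/(j + 2*j)) = sqrt(j + (-154 + j)/((3*j))) = sqrt(j + (-154 + j)*(1/(3*j))) = sqrt(j + (-154 + j)/(3*j)))
(-32605 + I(9)) + 33178 = (-32605 + sqrt(3 - 462/9 + 9*9)/3) + 33178 = (-32605 + sqrt(3 - 462*1/9 + 81)/3) + 33178 = (-32605 + sqrt(3 - 154/3 + 81)/3) + 33178 = (-32605 + sqrt(98/3)/3) + 33178 = (-32605 + (7*sqrt(6)/3)/3) + 33178 = (-32605 + 7*sqrt(6)/9) + 33178 = 573 + 7*sqrt(6)/9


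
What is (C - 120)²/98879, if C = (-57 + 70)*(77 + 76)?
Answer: 39249/1111 ≈ 35.328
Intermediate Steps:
C = 1989 (C = 13*153 = 1989)
(C - 120)²/98879 = (1989 - 120)²/98879 = 1869²*(1/98879) = 3493161*(1/98879) = 39249/1111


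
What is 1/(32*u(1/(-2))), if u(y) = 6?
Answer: 1/192 ≈ 0.0052083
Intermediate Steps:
1/(32*u(1/(-2))) = 1/(32*6) = 1/192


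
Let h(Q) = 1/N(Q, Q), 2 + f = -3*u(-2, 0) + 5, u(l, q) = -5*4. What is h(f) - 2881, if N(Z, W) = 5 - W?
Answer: -167099/58 ≈ -2881.0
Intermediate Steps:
u(l, q) = -20
f = 63 (f = -2 + (-3*(-20) + 5) = -2 + (60 + 5) = -2 + 65 = 63)
h(Q) = 1/(5 - Q)
h(f) - 2881 = -1/(-5 + 63) - 2881 = -1/58 - 2881 = -167099/58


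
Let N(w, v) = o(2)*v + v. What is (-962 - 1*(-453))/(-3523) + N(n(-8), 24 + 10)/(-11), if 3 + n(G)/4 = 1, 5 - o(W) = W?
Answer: -473529/38753 ≈ -12.219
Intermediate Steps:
o(W) = 5 - W
n(G) = -8 (n(G) = -12 + 4*1 = -12 + 4 = -8)
N(w, v) = 4*v (N(w, v) = (5 - 1*2)*v + v = (5 - 2)*v + v = 3*v + v = 4*v)
(-962 - 1*(-453))/(-3523) + N(n(-8), 24 + 10)/(-11) = (-962 - 1*(-453))/(-3523) + (4*(24 + 10))/(-11) = (-962 + 453)*(-1/3523) + (4*34)*(-1/11) = -509*(-1/3523) + 136*(-1/11) = 509/3523 - 136/11 = -473529/38753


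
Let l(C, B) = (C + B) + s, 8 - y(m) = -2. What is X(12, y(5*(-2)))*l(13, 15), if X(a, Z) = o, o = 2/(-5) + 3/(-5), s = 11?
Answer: -39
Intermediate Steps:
y(m) = 10 (y(m) = 8 - 1*(-2) = 8 + 2 = 10)
o = -1 (o = 2*(-1/5) + 3*(-1/5) = -2/5 - 3/5 = -1)
l(C, B) = 11 + B + C (l(C, B) = (C + B) + 11 = (B + C) + 11 = 11 + B + C)
X(a, Z) = -1
X(12, y(5*(-2)))*l(13, 15) = -(11 + 15 + 13) = -1*39 = -39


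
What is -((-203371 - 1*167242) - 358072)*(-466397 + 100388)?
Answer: -266705268165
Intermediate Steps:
-((-203371 - 1*167242) - 358072)*(-466397 + 100388) = -((-203371 - 167242) - 358072)*(-366009) = -(-370613 - 358072)*(-366009) = -(-728685)*(-366009) = -1*266705268165 = -266705268165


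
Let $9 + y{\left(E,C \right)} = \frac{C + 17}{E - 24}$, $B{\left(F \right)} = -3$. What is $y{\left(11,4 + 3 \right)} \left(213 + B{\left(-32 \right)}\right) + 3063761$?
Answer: $\frac{39799283}{13} \approx 3.0615 \cdot 10^{6}$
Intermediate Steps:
$y{\left(E,C \right)} = -9 + \frac{17 + C}{-24 + E}$ ($y{\left(E,C \right)} = -9 + \frac{C + 17}{E - 24} = -9 + \frac{17 + C}{-24 + E}$)
$y{\left(11,4 + 3 \right)} \left(213 + B{\left(-32 \right)}\right) + 3063761 = \frac{233 + \left(4 + 3\right) - 99}{-24 + 11} \left(213 - 3\right) + 3063761 = \frac{233 + 7 - 99}{-13} \cdot 210 + 3063761 = \left(- \frac{1}{13}\right) 141 \cdot 210 + 3063761 = \left(- \frac{141}{13}\right) 210 + 3063761 = - \frac{29610}{13} + 3063761 = \frac{39799283}{13}$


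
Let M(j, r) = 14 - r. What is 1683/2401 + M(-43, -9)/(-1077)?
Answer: 1757368/2585877 ≈ 0.67960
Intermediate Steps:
1683/2401 + M(-43, -9)/(-1077) = 1683/2401 + (14 - 1*(-9))/(-1077) = 1683*(1/2401) + (14 + 9)*(-1/1077) = 1683/2401 + 23*(-1/1077) = 1683/2401 - 23/1077 = 1757368/2585877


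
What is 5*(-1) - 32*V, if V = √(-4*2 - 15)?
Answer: -5 - 32*I*√23 ≈ -5.0 - 153.47*I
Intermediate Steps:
V = I*√23 (V = √(-8 - 15) = √(-23) = I*√23 ≈ 4.7958*I)
5*(-1) - 32*V = 5*(-1) - 32*I*√23 = -5 - 32*I*√23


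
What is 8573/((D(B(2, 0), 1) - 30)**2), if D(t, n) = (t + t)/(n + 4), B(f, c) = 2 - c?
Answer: 214325/21316 ≈ 10.055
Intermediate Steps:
D(t, n) = 2*t/(4 + n) (D(t, n) = (2*t)/(4 + n) = 2*t/(4 + n))
8573/((D(B(2, 0), 1) - 30)**2) = 8573/((2*(2 - 1*0)/(4 + 1) - 30)**2) = 8573/((2*(2 + 0)/5 - 30)**2) = 8573/((2*2*(1/5) - 30)**2) = 8573/((4/5 - 30)**2) = 8573/((-146/5)**2) = 8573/(21316/25) = 8573*(25/21316) = 214325/21316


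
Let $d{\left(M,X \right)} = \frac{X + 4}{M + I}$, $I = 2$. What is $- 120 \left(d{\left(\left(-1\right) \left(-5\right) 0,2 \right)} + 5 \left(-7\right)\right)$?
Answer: $3840$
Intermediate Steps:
$d{\left(M,X \right)} = \frac{4 + X}{2 + M}$ ($d{\left(M,X \right)} = \frac{X + 4}{M + 2} = \frac{4 + X}{2 + M}$)
$- 120 \left(d{\left(\left(-1\right) \left(-5\right) 0,2 \right)} + 5 \left(-7\right)\right) = - 120 \left(\frac{4 + 2}{2 + \left(-1\right) \left(-5\right) 0} + 5 \left(-7\right)\right) = - 120 \left(\frac{1}{2 + 5 \cdot 0} \cdot 6 - 35\right) = - 120 \left(\frac{1}{2 + 0} \cdot 6 - 35\right) = - 120 \left(\frac{1}{2} \cdot 6 - 35\right) = - 120 \left(3 - 35\right) = \left(-120\right) \left(-32\right) = 3840$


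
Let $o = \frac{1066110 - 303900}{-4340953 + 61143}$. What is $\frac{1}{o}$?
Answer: $- \frac{427981}{76221} \approx -5.615$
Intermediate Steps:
$o = - \frac{76221}{427981}$ ($o = \frac{762210}{-4279810} = 762210 \left(- \frac{1}{4279810}\right) = - \frac{76221}{427981} \approx -0.17809$)
$\frac{1}{o} = \frac{1}{- \frac{76221}{427981}} = - \frac{427981}{76221}$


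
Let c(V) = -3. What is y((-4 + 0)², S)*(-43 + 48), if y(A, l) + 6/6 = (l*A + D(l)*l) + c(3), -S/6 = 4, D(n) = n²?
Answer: -71060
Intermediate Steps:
S = -24 (S = -6*4 = -24)
y(A, l) = -4 + l³ + A*l (y(A, l) = -1 + ((l*A + l²*l) - 3) = -1 + ((A*l + l³) - 3) = -1 + ((l³ + A*l) - 3) = -1 + (-3 + l³ + A*l) = -4 + l³ + A*l)
y((-4 + 0)², S)*(-43 + 48) = (-4 + (-24)³ + (-4 + 0)²*(-24))*(-43 + 48) = (-4 - 13824 + (-4)²*(-24))*5 = (-4 - 13824 + 16*(-24))*5 = (-4 - 13824 - 384)*5 = -14212*5 = -71060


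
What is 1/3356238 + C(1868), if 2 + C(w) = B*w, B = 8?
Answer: 50148908197/3356238 ≈ 14942.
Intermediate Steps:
C(w) = -2 + 8*w
1/3356238 + C(1868) = 1/3356238 + (-2 + 8*1868) = 1/3356238 + (-2 + 14944) = 1/3356238 + 14942 = 50148908197/3356238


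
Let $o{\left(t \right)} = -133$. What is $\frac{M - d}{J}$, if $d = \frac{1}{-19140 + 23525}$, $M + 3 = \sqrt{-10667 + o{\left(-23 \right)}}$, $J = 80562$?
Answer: $- \frac{6578}{176632185} + \frac{10 i \sqrt{3}}{13427} \approx -3.7241 \cdot 10^{-5} + 0.00129 i$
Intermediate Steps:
$M = -3 + 60 i \sqrt{3}$ ($M = -3 + \sqrt{-10667 - 133} = -3 + \sqrt{-10800} = -3 + 60 i \sqrt{3} \approx -3.0 + 103.92 i$)
$d = \frac{1}{4385} \approx 0.00022805$
$\frac{M - d}{J} = \frac{\left(-3 + 60 i \sqrt{3}\right) - \frac{1}{4385}}{80562} = \left(\left(-3 + 60 i \sqrt{3}\right) - \frac{1}{4385}\right) \frac{1}{80562} = \left(- \frac{13156}{4385} + 60 i \sqrt{3}\right) \frac{1}{80562} = - \frac{6578}{176632185} + \frac{10 i \sqrt{3}}{13427}$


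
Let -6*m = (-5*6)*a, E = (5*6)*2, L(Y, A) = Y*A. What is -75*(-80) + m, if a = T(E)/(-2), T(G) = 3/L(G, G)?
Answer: 2879999/480 ≈ 6000.0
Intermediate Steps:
L(Y, A) = A*Y
E = 60 (E = 30*2 = 60)
T(G) = 3/G² (T(G) = 3/((G*G)) = 3/(G²) = 3/G²)
a = -1/2400 (a = (3/60²)/(-2) = (3*(1/3600))*(-½) = (1/1200)*(-½) = -1/2400 ≈ -0.00041667)
m = -1/480 (m = -(-5*6)*(-1)/(6*2400) = -(-5)*(-1)/2400 = -⅙*1/80 = -1/480 ≈ -0.0020833)
-75*(-80) + m = -75*(-80) - 1/480 = 6000 - 1/480 = 2879999/480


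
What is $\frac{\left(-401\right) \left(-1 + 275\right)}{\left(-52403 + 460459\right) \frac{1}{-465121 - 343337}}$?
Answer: $\frac{22207128573}{102014} \approx 2.1769 \cdot 10^{5}$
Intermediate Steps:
$\frac{\left(-401\right) \left(-1 + 275\right)}{\left(-52403 + 460459\right) \frac{1}{-465121 - 343337}} = \frac{\left(-401\right) 274}{408056 \frac{1}{-808458}} = - \frac{109874}{408056 \left(- \frac{1}{808458}\right)} = - \frac{109874}{- \frac{204028}{404229}} = \left(-109874\right) \left(- \frac{404229}{204028}\right) = \frac{22207128573}{102014}$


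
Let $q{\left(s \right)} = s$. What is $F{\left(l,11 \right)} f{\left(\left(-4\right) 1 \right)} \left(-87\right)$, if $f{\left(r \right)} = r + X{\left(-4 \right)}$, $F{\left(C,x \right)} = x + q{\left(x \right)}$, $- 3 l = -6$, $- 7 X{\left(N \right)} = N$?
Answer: $\frac{45936}{7} \approx 6562.3$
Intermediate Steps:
$X{\left(N \right)} = - \frac{N}{7}$
$l = 2$ ($l = \left(- \frac{1}{3}\right) \left(-6\right) = 2$)
$F{\left(C,x \right)} = 2 x$ ($F{\left(C,x \right)} = x + x = 2 x$)
$f{\left(r \right)} = \frac{4}{7} + r$ ($f{\left(r \right)} = r - - \frac{4}{7} = r + \frac{4}{7} = \frac{4}{7} + r$)
$F{\left(l,11 \right)} f{\left(\left(-4\right) 1 \right)} \left(-87\right) = 2 \cdot 11 \left(\frac{4}{7} - 4\right) \left(-87\right) = 22 \left(\frac{4}{7} - 4\right) \left(-87\right) = 22 \left(- \frac{24}{7}\right) \left(-87\right) = \left(- \frac{528}{7}\right) \left(-87\right) = \frac{45936}{7}$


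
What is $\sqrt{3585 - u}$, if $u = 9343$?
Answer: $i \sqrt{5758} \approx 75.881 i$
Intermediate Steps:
$\sqrt{3585 - u} = \sqrt{3585 - 9343} = \sqrt{-5758} = i \sqrt{5758}$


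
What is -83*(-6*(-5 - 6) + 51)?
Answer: -9711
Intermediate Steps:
-83*(-6*(-5 - 6) + 51) = -83*(-6*(-11) + 51) = -83*(66 + 51) = -83*117 = -9711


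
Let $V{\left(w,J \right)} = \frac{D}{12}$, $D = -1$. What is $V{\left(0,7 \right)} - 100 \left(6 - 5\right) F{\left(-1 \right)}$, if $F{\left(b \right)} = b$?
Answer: $\frac{1199}{12} \approx 99.917$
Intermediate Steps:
$V{\left(w,J \right)} = - \frac{1}{12}$
$V{\left(0,7 \right)} - 100 \left(6 - 5\right) F{\left(-1 \right)} = - \frac{1}{12} - 100 \left(6 - 5\right) \left(-1\right) = - \frac{1}{12} - 100 \cdot 1 \left(-1\right) = - \frac{1}{12} - -100 = - \frac{1}{12} + 100 = \frac{1199}{12}$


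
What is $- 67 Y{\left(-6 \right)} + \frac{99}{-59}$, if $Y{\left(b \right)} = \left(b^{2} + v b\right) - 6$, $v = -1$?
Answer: $- \frac{142407}{59} \approx -2413.7$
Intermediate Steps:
$Y{\left(b \right)} = -6 + b^{2} - b$ ($Y{\left(b \right)} = \left(b^{2} - b\right) - 6 = -6 + b^{2} - b$)
$- 67 Y{\left(-6 \right)} + \frac{99}{-59} = - 67 \left(-6 + \left(-6\right)^{2} - -6\right) + \frac{99}{-59} = - 67 \left(-6 + 36 + 6\right) + 99 \left(- \frac{1}{59}\right) = \left(-67\right) 36 - \frac{99}{59} = -2412 - \frac{99}{59} = - \frac{142407}{59}$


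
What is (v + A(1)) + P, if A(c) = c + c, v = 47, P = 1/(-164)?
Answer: 8035/164 ≈ 48.994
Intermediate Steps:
P = -1/164 ≈ -0.0060976
A(c) = 2*c
(v + A(1)) + P = (47 + 2*1) - 1/164 = (47 + 2) - 1/164 = 49 - 1/164 = 8035/164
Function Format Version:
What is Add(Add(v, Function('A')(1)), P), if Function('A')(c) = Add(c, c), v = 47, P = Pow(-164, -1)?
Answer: Rational(8035, 164) ≈ 48.994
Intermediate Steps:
P = Rational(-1, 164) ≈ -0.0060976
Function('A')(c) = Mul(2, c)
Add(Add(v, Function('A')(1)), P) = Add(Add(47, Mul(2, 1)), Rational(-1, 164)) = Add(Add(47, 2), Rational(-1, 164)) = Add(49, Rational(-1, 164)) = Rational(8035, 164)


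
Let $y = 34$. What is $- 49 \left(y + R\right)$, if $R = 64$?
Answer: $-4802$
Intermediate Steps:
$- 49 \left(y + R\right) = - 49 \left(34 + 64\right) = \left(-49\right) 98 = -4802$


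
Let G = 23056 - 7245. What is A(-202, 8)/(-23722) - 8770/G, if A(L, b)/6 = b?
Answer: -104400434/187534271 ≈ -0.55670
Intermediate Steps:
A(L, b) = 6*b
G = 15811
A(-202, 8)/(-23722) - 8770/G = (6*8)/(-23722) - 8770/15811 = 48*(-1/23722) - 8770*1/15811 = -24/11861 - 8770/15811 = -104400434/187534271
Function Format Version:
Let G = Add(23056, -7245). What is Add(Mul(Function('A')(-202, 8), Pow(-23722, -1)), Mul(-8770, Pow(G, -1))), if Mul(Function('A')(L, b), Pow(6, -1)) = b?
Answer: Rational(-104400434, 187534271) ≈ -0.55670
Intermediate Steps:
Function('A')(L, b) = Mul(6, b)
G = 15811
Add(Mul(Function('A')(-202, 8), Pow(-23722, -1)), Mul(-8770, Pow(G, -1))) = Add(Mul(Mul(6, 8), Pow(-23722, -1)), Mul(-8770, Pow(15811, -1))) = Add(Mul(48, Rational(-1, 23722)), Mul(-8770, Rational(1, 15811))) = Add(Rational(-24, 11861), Rational(-8770, 15811)) = Rational(-104400434, 187534271)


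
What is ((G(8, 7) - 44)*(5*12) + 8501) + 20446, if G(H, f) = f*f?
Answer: 29247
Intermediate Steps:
G(H, f) = f²
((G(8, 7) - 44)*(5*12) + 8501) + 20446 = ((7² - 44)*(5*12) + 8501) + 20446 = ((49 - 44)*60 + 8501) + 20446 = (5*60 + 8501) + 20446 = (300 + 8501) + 20446 = 8801 + 20446 = 29247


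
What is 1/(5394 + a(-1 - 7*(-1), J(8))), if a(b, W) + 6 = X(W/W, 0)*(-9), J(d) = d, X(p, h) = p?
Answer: 1/5379 ≈ 0.00018591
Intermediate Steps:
a(b, W) = -15 (a(b, W) = -6 + (W/W)*(-9) = -6 + 1*(-9) = -6 - 9 = -15)
1/(5394 + a(-1 - 7*(-1), J(8))) = 1/(5394 - 15) = 1/5379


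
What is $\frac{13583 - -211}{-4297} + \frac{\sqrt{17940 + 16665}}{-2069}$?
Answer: $- \frac{13794}{4297} - \frac{3 \sqrt{3845}}{2069} \approx -3.3001$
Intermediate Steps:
$\frac{13583 - -211}{-4297} + \frac{\sqrt{17940 + 16665}}{-2069} = \left(13583 + 211\right) \left(- \frac{1}{4297}\right) + \sqrt{34605} \left(- \frac{1}{2069}\right) = 13794 \left(- \frac{1}{4297}\right) + 3 \sqrt{3845} \left(- \frac{1}{2069}\right) = - \frac{13794}{4297} - \frac{3 \sqrt{3845}}{2069}$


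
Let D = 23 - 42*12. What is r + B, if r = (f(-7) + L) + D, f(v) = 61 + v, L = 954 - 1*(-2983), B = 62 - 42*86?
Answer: -40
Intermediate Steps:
B = -3550 (B = 62 - 3612 = -3550)
L = 3937 (L = 954 + 2983 = 3937)
D = -481 (D = 23 - 504 = -481)
r = 3510 (r = ((61 - 7) + 3937) - 481 = (54 + 3937) - 481 = 3991 - 481 = 3510)
r + B = 3510 - 3550 = -40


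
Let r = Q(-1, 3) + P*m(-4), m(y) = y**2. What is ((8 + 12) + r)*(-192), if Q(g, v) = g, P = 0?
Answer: -3648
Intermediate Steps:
r = -1 (r = -1 + 0*(-4)**2 = -1 + 0*16 = -1 + 0 = -1)
((8 + 12) + r)*(-192) = ((8 + 12) - 1)*(-192) = (20 - 1)*(-192) = 19*(-192) = -3648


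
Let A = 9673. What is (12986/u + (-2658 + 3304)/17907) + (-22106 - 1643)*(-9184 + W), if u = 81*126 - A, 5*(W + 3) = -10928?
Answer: 12889176713326897/47722155 ≈ 2.7009e+8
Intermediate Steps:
W = -10943/5 (W = -3 + (⅕)*(-10928) = -3 - 10928/5 = -10943/5 ≈ -2188.6)
u = 533 (u = 81*126 - 1*9673 = 10206 - 9673 = 533)
(12986/u + (-2658 + 3304)/17907) + (-22106 - 1643)*(-9184 + W) = (12986/533 + (-2658 + 3304)/17907) + (-22106 - 1643)*(-9184 - 10943/5) = (12986*(1/533) + 646*(1/17907)) - 23749*(-56863/5) = (12986/533 + 646/17907) + 1350439387/5 = 232884620/9544431 + 1350439387/5 = 12889176713326897/47722155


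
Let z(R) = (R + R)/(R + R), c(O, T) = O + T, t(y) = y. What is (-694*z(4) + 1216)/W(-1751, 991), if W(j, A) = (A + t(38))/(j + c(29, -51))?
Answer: -308502/343 ≈ -899.42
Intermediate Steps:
W(j, A) = (38 + A)/(-22 + j) (W(j, A) = (A + 38)/(j + (29 - 51)) = (38 + A)/(j - 22) = (38 + A)/(-22 + j))
z(R) = 1 (z(R) = (2*R)/((2*R)) = (2*R)*(1/(2*R)) = 1)
(-694*z(4) + 1216)/W(-1751, 991) = (-694*1 + 1216)/(((38 + 991)/(-22 - 1751))) = (-694 + 1216)/((1029/(-1773))) = 522/((-1/1773*1029)) = 522/(-343/591) = 522*(-591/343) = -308502/343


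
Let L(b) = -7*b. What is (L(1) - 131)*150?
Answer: -20700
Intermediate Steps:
(L(1) - 131)*150 = (-7*1 - 131)*150 = (-7 - 131)*150 = -138*150 = -20700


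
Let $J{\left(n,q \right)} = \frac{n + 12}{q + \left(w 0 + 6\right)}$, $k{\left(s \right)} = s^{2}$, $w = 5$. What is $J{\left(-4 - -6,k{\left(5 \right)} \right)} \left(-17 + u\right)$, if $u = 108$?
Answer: $\frac{1274}{31} \approx 41.097$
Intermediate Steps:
$J{\left(n,q \right)} = \frac{12 + n}{6 + q}$ ($J{\left(n,q \right)} = \frac{n + 12}{q + \left(5 \cdot 0 + 6\right)} = \frac{12 + n}{q + \left(0 + 6\right)} = \frac{12 + n}{q + 6} = \frac{12 + n}{6 + q}$)
$J{\left(-4 - -6,k{\left(5 \right)} \right)} \left(-17 + u\right) = \frac{12 - -2}{6 + 5^{2}} \left(-17 + 108\right) = \frac{12 + \left(-4 + 6\right)}{6 + 25} \cdot 91 = \frac{12 + 2}{31} \cdot 91 = \frac{1}{31} \cdot 14 \cdot 91 = \frac{14}{31} \cdot 91 = \frac{1274}{31}$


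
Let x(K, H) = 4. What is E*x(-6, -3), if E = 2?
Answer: 8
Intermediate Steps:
E*x(-6, -3) = 2*4 = 8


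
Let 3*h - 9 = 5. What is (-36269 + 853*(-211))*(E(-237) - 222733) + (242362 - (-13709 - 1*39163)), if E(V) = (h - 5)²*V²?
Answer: 46817123218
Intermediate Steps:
h = 14/3 (h = 3 + (⅓)*5 = 3 + 5/3 = 14/3 ≈ 4.6667)
E(V) = V²/9 (E(V) = (14/3 - 5)²*V² = (-⅓)²*V² = V²/9)
(-36269 + 853*(-211))*(E(-237) - 222733) + (242362 - (-13709 - 1*39163)) = (-36269 + 853*(-211))*((⅑)*(-237)² - 222733) + (242362 - (-13709 - 1*39163)) = (-36269 - 179983)*((⅑)*56169 - 222733) + (242362 - (-13709 - 39163)) = -216252*(6241 - 222733) + (242362 - 1*(-52872)) = -216252*(-216492) + (242362 + 52872) = 46816827984 + 295234 = 46817123218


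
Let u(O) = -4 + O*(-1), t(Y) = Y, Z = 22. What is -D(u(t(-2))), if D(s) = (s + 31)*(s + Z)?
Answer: -580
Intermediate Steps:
u(O) = -4 - O
D(s) = (22 + s)*(31 + s) (D(s) = (s + 31)*(s + 22) = (31 + s)*(22 + s) = (22 + s)*(31 + s))
-D(u(t(-2))) = -(682 + (-4 - 1*(-2))**2 + 53*(-4 - 1*(-2))) = -(682 + (-4 + 2)**2 + 53*(-4 + 2)) = -(682 + (-2)**2 + 53*(-2)) = -(682 + 4 - 106) = -1*580 = -580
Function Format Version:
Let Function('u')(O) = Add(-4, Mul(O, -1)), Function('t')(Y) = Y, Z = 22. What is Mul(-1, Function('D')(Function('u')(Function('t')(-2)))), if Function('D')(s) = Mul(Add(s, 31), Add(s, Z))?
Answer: -580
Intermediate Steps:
Function('u')(O) = Add(-4, Mul(-1, O))
Function('D')(s) = Mul(Add(22, s), Add(31, s)) (Function('D')(s) = Mul(Add(s, 31), Add(s, 22)) = Mul(Add(31, s), Add(22, s)) = Mul(Add(22, s), Add(31, s)))
Mul(-1, Function('D')(Function('u')(Function('t')(-2)))) = Mul(-1, Add(682, Pow(Add(-4, Mul(-1, -2)), 2), Mul(53, Add(-4, Mul(-1, -2))))) = Mul(-1, Add(682, Pow(Add(-4, 2), 2), Mul(53, Add(-4, 2)))) = Mul(-1, Add(682, Pow(-2, 2), Mul(53, -2))) = Mul(-1, Add(682, 4, -106)) = Mul(-1, 580) = -580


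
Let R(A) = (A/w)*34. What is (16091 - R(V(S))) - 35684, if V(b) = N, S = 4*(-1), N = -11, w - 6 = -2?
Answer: -38999/2 ≈ -19500.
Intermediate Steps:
w = 4 (w = 6 - 2 = 4)
S = -4
V(b) = -11
R(A) = 17*A/2 (R(A) = (A/4)*34 = 17*A/2)
(16091 - R(V(S))) - 35684 = (16091 - 17*(-11)/2) - 35684 = (16091 - 1*(-187/2)) - 35684 = (16091 + 187/2) - 35684 = 32369/2 - 35684 = -38999/2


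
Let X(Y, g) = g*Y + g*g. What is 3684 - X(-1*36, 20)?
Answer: 4004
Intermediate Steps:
X(Y, g) = g² + Y*g (X(Y, g) = Y*g + g² = g² + Y*g)
3684 - X(-1*36, 20) = 3684 - 20*(-1*36 + 20) = 3684 - 20*(-36 + 20) = 3684 - 20*(-16) = 3684 - 1*(-320) = 3684 + 320 = 4004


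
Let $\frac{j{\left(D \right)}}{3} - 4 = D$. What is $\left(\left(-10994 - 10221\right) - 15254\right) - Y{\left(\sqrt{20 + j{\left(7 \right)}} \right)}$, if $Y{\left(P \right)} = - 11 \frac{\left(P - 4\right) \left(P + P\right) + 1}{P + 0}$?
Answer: $-36557 + \frac{1177 \sqrt{53}}{53} \approx -36395.0$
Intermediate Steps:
$j{\left(D \right)} = 12 + 3 D$
$Y{\left(P \right)} = - \frac{11 \left(1 + 2 P \left(-4 + P\right)\right)}{P}$ ($Y{\left(P \right)} = - 11 \frac{\left(-4 + P\right) 2 P + 1}{P} = - 11 \frac{2 P \left(-4 + P\right) + 1}{P} = - 11 \frac{1 + 2 P \left(-4 + P\right)}{P} = - \frac{11 \left(1 + 2 P \left(-4 + P\right)\right)}{P}$)
$\left(\left(-10994 - 10221\right) - 15254\right) - Y{\left(\sqrt{20 + j{\left(7 \right)}} \right)} = \left(\left(-10994 - 10221\right) - 15254\right) - \left(88 - 22 \sqrt{20 + \left(12 + 3 \cdot 7\right)} - \frac{11}{\sqrt{20 + \left(12 + 3 \cdot 7\right)}}\right) = \left(-21215 - 15254\right) - \left(88 - 22 \sqrt{20 + \left(12 + 21\right)} - \frac{11}{\sqrt{20 + \left(12 + 21\right)}}\right) = -36469 - \left(88 - 22 \sqrt{20 + 33} - \frac{11}{\sqrt{20 + 33}}\right) = -36469 - \left(88 - 22 \sqrt{53} - \frac{11}{\sqrt{53}}\right) = -36469 - \left(88 - 22 \sqrt{53} - 11 \frac{\sqrt{53}}{53}\right) = -36469 - \left(88 - 22 \sqrt{53} - \frac{11 \sqrt{53}}{53}\right) = -36469 - \left(88 - \frac{1177 \sqrt{53}}{53}\right) = -36557 + \frac{1177 \sqrt{53}}{53}$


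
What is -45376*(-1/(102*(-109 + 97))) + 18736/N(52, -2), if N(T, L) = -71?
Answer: -3269320/10863 ≈ -300.96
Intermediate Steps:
-45376*(-1/(102*(-109 + 97))) + 18736/N(52, -2) = -45376*(-1/(102*(-109 + 97))) + 18736/(-71) = -45376/((-102*(-12))) + 18736*(-1/71) = -45376/1224 - 18736/71 = -45376*1/1224 - 18736/71 = -5672/153 - 18736/71 = -3269320/10863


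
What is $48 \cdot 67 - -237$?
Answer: $3453$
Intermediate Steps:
$48 \cdot 67 - -237 = 3216 + 237 = 3453$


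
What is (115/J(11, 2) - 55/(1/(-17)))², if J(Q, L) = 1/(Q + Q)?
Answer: 12006225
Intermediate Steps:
J(Q, L) = 1/(2*Q)
(115/J(11, 2) - 55/(1/(-17)))² = (115/(((½)/11)) - 55/(1/(-17)))² = (115/(((½)*(1/11))) - 55/(-1/17))² = (115/(1/22) - 55*(-17))² = (115*22 + 935)² = (2530 + 935)² = 3465² = 12006225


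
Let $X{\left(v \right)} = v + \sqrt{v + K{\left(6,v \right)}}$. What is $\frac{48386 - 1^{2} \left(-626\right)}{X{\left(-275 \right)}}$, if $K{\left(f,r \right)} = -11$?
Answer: $- \frac{1225300}{6901} - \frac{49012 i \sqrt{286}}{75911} \approx -177.55 - 10.919 i$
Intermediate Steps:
$X{\left(v \right)} = v + \sqrt{-11 + v}$ ($X{\left(v \right)} = v + \sqrt{v - 11} = v + \sqrt{-11 + v}$)
$\frac{48386 - 1^{2} \left(-626\right)}{X{\left(-275 \right)}} = \frac{48386 - 1^{2} \left(-626\right)}{-275 + \sqrt{-11 - 275}} = \frac{48386 - 1 \left(-626\right)}{-275 + \sqrt{-286}} = \frac{48386 - -626}{-275 + i \sqrt{286}} = \frac{48386 + 626}{-275 + i \sqrt{286}} = \frac{49012}{-275 + i \sqrt{286}}$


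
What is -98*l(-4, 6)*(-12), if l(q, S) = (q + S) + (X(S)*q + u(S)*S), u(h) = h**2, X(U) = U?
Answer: 228144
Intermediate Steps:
l(q, S) = S + q + S**3 + S*q (l(q, S) = (q + S) + (S*q + S**2*S) = (S + q) + (S*q + S**3) = (S + q) + (S**3 + S*q) = S + q + S**3 + S*q)
-98*l(-4, 6)*(-12) = -98*(6 - 4 + 6**3 + 6*(-4))*(-12) = -98*(6 - 4 + 216 - 24)*(-12) = -98*194*(-12) = -19012*(-12) = 228144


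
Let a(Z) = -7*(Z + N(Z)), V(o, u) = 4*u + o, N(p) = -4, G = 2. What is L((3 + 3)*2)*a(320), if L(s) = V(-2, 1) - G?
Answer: 0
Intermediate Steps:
V(o, u) = o + 4*u
L(s) = 0 (L(s) = (-2 + 4*1) - 1*2 = (-2 + 4) - 2 = 2 - 2 = 0)
a(Z) = 28 - 7*Z (a(Z) = -7*(Z - 4) = -7*(-4 + Z) = 28 - 7*Z)
L((3 + 3)*2)*a(320) = 0*(28 - 7*320) = 0*(28 - 2240) = 0*(-2212) = 0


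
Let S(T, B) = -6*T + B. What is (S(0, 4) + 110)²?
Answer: 12996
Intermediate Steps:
S(T, B) = B - 6*T
(S(0, 4) + 110)² = ((4 - 6*0) + 110)² = ((4 + 0) + 110)² = (4 + 110)² = 114² = 12996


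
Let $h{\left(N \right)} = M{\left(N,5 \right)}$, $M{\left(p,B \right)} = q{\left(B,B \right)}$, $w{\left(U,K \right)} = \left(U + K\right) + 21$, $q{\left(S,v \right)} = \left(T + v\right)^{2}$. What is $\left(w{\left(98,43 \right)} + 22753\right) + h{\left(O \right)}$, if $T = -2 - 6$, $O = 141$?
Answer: $22924$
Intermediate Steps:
$T = -8$ ($T = -2 - 6 = -8$)
$q{\left(S,v \right)} = \left(-8 + v\right)^{2}$
$w{\left(U,K \right)} = 21 + K + U$ ($w{\left(U,K \right)} = \left(K + U\right) + 21 = 21 + K + U$)
$M{\left(p,B \right)} = \left(-8 + B\right)^{2}$
$h{\left(N \right)} = 9$ ($h{\left(N \right)} = \left(-8 + 5\right)^{2} = \left(-3\right)^{2} = 9$)
$\left(w{\left(98,43 \right)} + 22753\right) + h{\left(O \right)} = \left(\left(21 + 43 + 98\right) + 22753\right) + 9 = \left(162 + 22753\right) + 9 = 22915 + 9 = 22924$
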